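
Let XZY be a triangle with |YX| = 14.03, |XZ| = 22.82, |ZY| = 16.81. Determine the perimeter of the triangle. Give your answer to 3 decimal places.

perimeter ≈ 53.660

Perimeter = 16.81 + 14.03 + 22.82 = 53.66.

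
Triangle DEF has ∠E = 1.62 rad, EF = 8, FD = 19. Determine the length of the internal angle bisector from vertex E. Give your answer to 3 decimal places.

7.480

Law of sines: sin D = EF·sin E/FD ≈ 0.42054.
Since FD ≥ EF, only the acute value applies: ∠D ≈ 0.434 rad.
Then ∠F = π − ∠E − ∠D ≈ 1.088 rad.
Law of sines gives DE = FD·sin F/sin E ≈ 16.845.
The bisector from E has length 2·DE·EF·cos(∠E/2)/(DE+EF) ≈ 7.4797.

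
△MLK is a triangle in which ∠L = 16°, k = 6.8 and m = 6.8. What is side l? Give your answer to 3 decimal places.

1.893

By the law of cosines, l² = k² + m² − 2·k·m·cos L = 3.5825, so l ≈ 1.8928.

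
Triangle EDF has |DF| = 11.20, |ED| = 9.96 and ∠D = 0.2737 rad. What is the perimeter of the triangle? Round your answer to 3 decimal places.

By the law of cosines, |FE|² = |ED|² + |DF|² − 2·|ED|·|DF|·cos D = 9.8421, so |FE| ≈ 3.1372.
Semiperimeter s = (11.2+3.1372+9.96)/2 = 12.149.
Perimeter = 11.2 + 3.1372 + 9.96 = 24.297.

24.297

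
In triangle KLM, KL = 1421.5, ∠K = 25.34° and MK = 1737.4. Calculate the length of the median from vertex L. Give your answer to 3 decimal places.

m_L ≈ 737.030

By the law of cosines, LM² = MK² + KL² − 2·MK·KL·cos K = 5.7504e+05, so LM ≈ 758.32.
Median from L: ½√(2·KL² + 2·LM² − MK²) ≈ 737.03.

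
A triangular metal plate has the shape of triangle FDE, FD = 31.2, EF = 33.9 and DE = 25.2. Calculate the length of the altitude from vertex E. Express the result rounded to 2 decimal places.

Semiperimeter s = (25.2 + 33.9 + 31.2)/2 = 45.15.
Heron's formula: area = √(45.15·19.95·11.25·13.95) ≈ 375.98.
The altitude from E has length 2·area/FD ≈ 24.101.

h_E ≈ 24.10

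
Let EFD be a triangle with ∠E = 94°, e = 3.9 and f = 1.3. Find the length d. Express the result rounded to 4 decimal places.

Law of sines: sin F = f·sin E/e ≈ 0.33252.
Since e ≥ f, only the acute value applies: ∠F ≈ 19.42°.
Then ∠D = 180° − ∠E − ∠F ≈ 66.58°.
Law of sines gives d = e·sin D/sin E ≈ 3.5874.

3.5874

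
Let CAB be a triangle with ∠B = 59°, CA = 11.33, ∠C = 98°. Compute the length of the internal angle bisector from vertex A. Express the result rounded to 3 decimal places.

t_A ≈ 11.902

The third angle is ∠A = 180° − ∠B − ∠C = 23.00°.
Law of sines: AB = CA·sin C/sin B ≈ 13.089.
Law of sines: BC = CA·sin A/sin B ≈ 5.1647.
The bisector from A has length 2·CA·AB·cos(∠A/2)/(CA+AB) ≈ 11.902.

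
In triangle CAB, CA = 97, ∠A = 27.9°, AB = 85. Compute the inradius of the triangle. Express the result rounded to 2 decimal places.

By the law of cosines, BC² = CA² + AB² − 2·CA·AB·cos A = 2060.7, so BC ≈ 45.395.
Area = ½·CA·AB·sin A ≈ 1929.
Semiperimeter s = (85+45.395+97)/2 = 113.7.
Inradius = area/s = 1929/113.7 ≈ 16.966.

r ≈ 16.97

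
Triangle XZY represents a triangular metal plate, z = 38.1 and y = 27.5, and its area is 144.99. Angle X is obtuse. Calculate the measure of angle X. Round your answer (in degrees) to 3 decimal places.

163.933

From area = ½·z·y·sin X, we get sin X = 2·area/(z·y) ≈ 0.27676.
Taking the obtuse solution, ∠X ≈ 163.93°.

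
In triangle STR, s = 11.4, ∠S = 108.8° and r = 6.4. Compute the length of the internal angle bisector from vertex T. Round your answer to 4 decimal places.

Law of sines: sin R = r·sin S/s ≈ 0.53145.
Since s ≥ r, only the acute value applies: ∠R ≈ 32.10°.
Then ∠T = 180° − ∠S − ∠R ≈ 39.10°.
Law of sines gives t = s·sin T/sin S ≈ 7.5943.
The bisector from T has length 2·r·s·cos(∠T/2)/(r+s) ≈ 7.7252.

7.7252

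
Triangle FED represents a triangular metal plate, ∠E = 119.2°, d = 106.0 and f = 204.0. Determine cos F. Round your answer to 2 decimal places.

By the law of cosines, e² = d² + f² − 2·d·f·cos E = 73951, so e ≈ 271.94.
Law of cosines again: cos F = (e² + d² − f²)/(2·e·d) ≈ 0.75577, so ∠F ≈ 40.91°.

cos F ≈ 0.76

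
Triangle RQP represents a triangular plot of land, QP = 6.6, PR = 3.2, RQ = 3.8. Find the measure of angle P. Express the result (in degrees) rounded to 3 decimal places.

By the law of cosines, cos P = (QP² + PR² − RQ²) / (2·QP·PR) ≈ 0.93182, so ∠P ≈ 21.28°.

21.280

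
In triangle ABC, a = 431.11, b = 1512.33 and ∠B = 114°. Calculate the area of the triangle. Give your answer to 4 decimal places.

Law of sines: sin A = a·sin B/b ≈ 0.26042.
Since b ≥ a, only the acute value applies: ∠A ≈ 15.09°.
Then ∠C = 180° − ∠B − ∠A ≈ 50.91°.
Law of sines gives c = b·sin C/sin B ≈ 1284.8.
Area = ½·b·a·sin C ≈ 2.53e+05.

253001.9278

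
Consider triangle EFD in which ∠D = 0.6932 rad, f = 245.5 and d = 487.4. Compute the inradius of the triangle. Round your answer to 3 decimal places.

Law of sines: sin F = f·sin D/d ≈ 0.32186.
Since d ≥ f, only the acute value applies: ∠F ≈ 0.3277 rad.
Then ∠E = π − ∠D − ∠F ≈ 2.1207 rad.
Law of sines gives e = d·sin E/sin D ≈ 650.3.
Area = ½·d·f·sin E ≈ 51008.
Semiperimeter s = (650.3+245.5+487.4)/2 = 691.6.
Inradius = area/s = 51008/691.6 ≈ 73.754.

73.754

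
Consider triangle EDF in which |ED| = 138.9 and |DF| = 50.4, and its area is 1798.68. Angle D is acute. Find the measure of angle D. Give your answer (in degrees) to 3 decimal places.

30.922

From area = ½·|ED|·|DF|·sin D, we get sin D = 2·area/(|ED|·|DF|) ≈ 0.51387.
Taking the acute solution, ∠D ≈ 30.92°.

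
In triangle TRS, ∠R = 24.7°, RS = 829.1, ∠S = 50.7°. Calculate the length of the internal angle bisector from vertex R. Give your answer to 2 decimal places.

719.75

The third angle is ∠T = 180° − ∠R − ∠S = 104.60°.
Law of sines: ST = RS·sin R/sin T ≈ 358.01.
Law of sines: TR = RS·sin S/sin T ≈ 663.
The bisector from R has length 2·TR·RS·cos(∠R/2)/(TR+RS) ≈ 719.75.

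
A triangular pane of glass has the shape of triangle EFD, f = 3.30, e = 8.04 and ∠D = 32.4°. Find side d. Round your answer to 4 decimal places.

By the law of cosines, d² = e² + f² − 2·e·f·cos D = 30.728, so d ≈ 5.5433.

5.5433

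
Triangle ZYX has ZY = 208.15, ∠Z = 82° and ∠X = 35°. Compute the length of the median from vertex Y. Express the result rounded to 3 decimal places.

The third angle is ∠Y = 180° − ∠X − ∠Z = 63.00°.
Law of sines: YX = ZY·sin Z/sin X ≈ 359.37.
Law of sines: XZ = ZY·sin Y/sin X ≈ 323.34.
Median from Y: ½√(2·ZY² + 2·YX² − XZ²) ≈ 245.15.

m_Y ≈ 245.148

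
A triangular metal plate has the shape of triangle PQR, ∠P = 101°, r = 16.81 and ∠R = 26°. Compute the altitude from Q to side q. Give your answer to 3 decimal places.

The third angle is ∠Q = 180° − ∠R − ∠P = 53.00°.
Law of sines: p = r·sin P/sin R ≈ 37.642.
Law of sines: q = r·sin Q/sin R ≈ 30.625.
Area = ½·r·p·sin Q ≈ 252.67.
The altitude from Q has length 2·area/q ≈ 16.501.

h_Q ≈ 16.501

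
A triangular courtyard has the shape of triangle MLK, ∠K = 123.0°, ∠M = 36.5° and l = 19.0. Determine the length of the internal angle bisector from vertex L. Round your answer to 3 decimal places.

37.158

The third angle is ∠L = 180° − ∠K − ∠M = 20.50°.
Law of sines: m = l·sin M/sin L ≈ 32.271.
Law of sines: k = l·sin K/sin L ≈ 45.501.
The bisector from L has length 2·k·m·cos(∠L/2)/(k+m) ≈ 37.158.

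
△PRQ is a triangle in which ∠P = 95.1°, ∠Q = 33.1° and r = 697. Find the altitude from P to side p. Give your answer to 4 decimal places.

The third angle is ∠R = 180° − ∠Q − ∠P = 51.80°.
Law of sines: p = r·sin P/sin R ≈ 883.42.
Law of sines: q = r·sin Q/sin R ≈ 484.35.
Area = ½·r·p·sin Q ≈ 1.6813e+05.
The altitude from P has length 2·area/p ≈ 380.63.

380.6331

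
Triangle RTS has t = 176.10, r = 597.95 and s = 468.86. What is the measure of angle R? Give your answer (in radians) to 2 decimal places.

By the law of cosines, cos R = (t² + s² − r²) / (2·t·s) ≈ -0.64617, so ∠R ≈ 2.273 rad.

2.27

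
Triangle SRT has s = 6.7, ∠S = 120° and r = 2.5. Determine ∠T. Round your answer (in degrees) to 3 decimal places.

Law of sines: sin R = r·sin S/s ≈ 0.32314.
Since s ≥ r, only the acute value applies: ∠R ≈ 18.85°.
Then ∠T = 180° − ∠S − ∠R ≈ 41.15°.

41.147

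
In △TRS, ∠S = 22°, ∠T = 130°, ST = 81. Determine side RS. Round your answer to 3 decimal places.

The third angle is ∠R = 180° − ∠S − ∠T = 28.00°.
Law of sines: RS = ST·sin T/sin R ≈ 132.17.

132.169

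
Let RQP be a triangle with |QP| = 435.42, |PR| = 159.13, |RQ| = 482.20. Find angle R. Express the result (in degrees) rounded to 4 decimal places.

∠R ≈ 63.5947°

By the law of cosines, cos R = (|PR|² + |RQ|² − |QP|²) / (2·|PR|·|RQ|) ≈ 0.44472, so ∠R ≈ 63.59°.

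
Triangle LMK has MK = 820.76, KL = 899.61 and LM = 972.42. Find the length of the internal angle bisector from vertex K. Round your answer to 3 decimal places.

By the law of cosines, cos K = (MK² + KL² − LM²) / (2·MK·KL) ≈ 0.36388, so ∠K ≈ 68.66°.
The bisector from K has length 2·MK·KL·cos(∠K/2)/(MK+KL) ≈ 708.84.

t_K ≈ 708.844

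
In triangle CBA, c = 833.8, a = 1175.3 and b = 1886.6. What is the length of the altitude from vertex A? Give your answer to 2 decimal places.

h_A ≈ 545.29

Semiperimeter s = (833.8 + 1886.6 + 1175.3)/2 = 1947.8.
Heron's formula: area = √(1947.8·1114·61.25·772.55) ≈ 3.2044e+05.
The altitude from A has length 2·area/a ≈ 545.29.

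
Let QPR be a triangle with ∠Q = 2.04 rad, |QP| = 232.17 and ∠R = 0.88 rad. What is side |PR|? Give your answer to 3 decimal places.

The third angle is ∠P = π − ∠R − ∠Q = 0.222 rad.
Law of sines: |PR| = |QP|·sin Q/sin R ≈ 268.68.

268.676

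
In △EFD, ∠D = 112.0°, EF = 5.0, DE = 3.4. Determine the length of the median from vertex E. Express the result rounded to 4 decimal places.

m_E ≈ 4.0719

Law of sines: sin F = DE·sin D/EF ≈ 0.63049.
Since EF ≥ DE, only the acute value applies: ∠F ≈ 39.09°.
Then ∠E = 180° − ∠D − ∠F ≈ 28.91°.
Law of sines gives FD = EF·sin E/sin D ≈ 2.6073.
Median from E: ½√(2·DE² + 2·EF² − FD²) ≈ 4.0719.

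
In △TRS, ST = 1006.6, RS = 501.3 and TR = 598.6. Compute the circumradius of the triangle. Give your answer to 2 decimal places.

By the law of cosines, cos T = (ST² + TR² − RS²) / (2·ST·TR) ≈ 0.92960, so ∠T ≈ 21.63°.
Circumradius = RS/(2 sin T) ≈ 680.07.

680.07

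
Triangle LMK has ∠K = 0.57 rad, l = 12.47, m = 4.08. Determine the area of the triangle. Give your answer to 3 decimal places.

Area = ½·l·m·sin K ≈ 13.728.

area ≈ 13.728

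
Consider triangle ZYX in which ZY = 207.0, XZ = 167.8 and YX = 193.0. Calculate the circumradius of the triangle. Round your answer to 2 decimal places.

By the law of cosines, cos Z = (XZ² + ZY² − YX²) / (2·XZ·ZY) ≈ 0.48593, so ∠Z ≈ 60.93°.
Circumradius = YX/(2 sin Z) ≈ 110.41.

110.41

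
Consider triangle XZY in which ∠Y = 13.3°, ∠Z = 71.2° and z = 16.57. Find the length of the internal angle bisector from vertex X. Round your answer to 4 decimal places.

t_X ≈ 4.3563

The third angle is ∠X = 180° − ∠Z − ∠Y = 95.50°.
Law of sines: x = z·sin X/sin Z ≈ 17.423.
Law of sines: y = z·sin Y/sin Z ≈ 4.0268.
The bisector from X has length 2·z·y·cos(∠X/2)/(z+y) ≈ 4.3563.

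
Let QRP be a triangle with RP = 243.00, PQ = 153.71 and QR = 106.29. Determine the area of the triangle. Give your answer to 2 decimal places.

area ≈ 5509.65

Semiperimeter s = (243 + 153.71 + 106.29)/2 = 251.5.
Heron's formula: area = √(251.5·8.5·97.79·145.21) ≈ 5509.6.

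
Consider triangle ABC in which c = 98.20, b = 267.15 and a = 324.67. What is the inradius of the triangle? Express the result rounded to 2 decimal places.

Semiperimeter s = (324.67 + 267.15 + 98.2)/2 = 345.01.
Heron's formula: area = √(345.01·20.34·77.86·246.81) ≈ 11613.
Inradius = area/s = 11613/345.01 ≈ 33.659.

r ≈ 33.66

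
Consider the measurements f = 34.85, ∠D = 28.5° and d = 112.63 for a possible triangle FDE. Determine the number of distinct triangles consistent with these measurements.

1

f·sin D = 34.85·sin(28.5°) ≈ 16.63.
Since d ≥ f, exactly one triangle exists.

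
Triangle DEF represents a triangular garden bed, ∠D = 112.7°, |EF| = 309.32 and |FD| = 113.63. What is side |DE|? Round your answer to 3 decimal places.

247.165

Law of sines: sin E = |FD|·sin D/|EF| ≈ 0.33890.
Since |EF| ≥ |FD|, only the acute value applies: ∠E ≈ 19.81°.
Then ∠F = 180° − ∠D − ∠E ≈ 47.49°.
Law of sines gives |DE| = |EF|·sin F/sin D ≈ 247.16.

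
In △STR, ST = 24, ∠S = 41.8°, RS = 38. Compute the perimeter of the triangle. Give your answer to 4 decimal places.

By the law of cosines, TR² = RS² + ST² − 2·RS·ST·cos S = 660.25, so TR ≈ 25.695.
Semiperimeter s = (25.695+38+24)/2 = 43.848.
Perimeter = 25.695 + 38 + 24 = 87.695.

perimeter ≈ 87.6954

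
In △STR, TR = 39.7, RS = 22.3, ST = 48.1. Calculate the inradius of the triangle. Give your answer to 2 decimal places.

Semiperimeter s = (39.7 + 22.3 + 48.1)/2 = 55.05.
Heron's formula: area = √(55.05·15.35·32.75·6.95) ≈ 438.56.
Inradius = area/s = 438.56/55.05 ≈ 7.9666.

r ≈ 7.97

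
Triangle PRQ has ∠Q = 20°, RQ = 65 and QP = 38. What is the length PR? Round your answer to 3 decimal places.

By the law of cosines, PR² = RQ² + QP² − 2·RQ·QP·cos Q = 1026.9, so PR ≈ 32.046.

32.046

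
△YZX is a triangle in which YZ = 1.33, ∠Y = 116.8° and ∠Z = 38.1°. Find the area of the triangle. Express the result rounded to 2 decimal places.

1.15

The third angle is ∠X = 180° − ∠Y − ∠Z = 25.10°.
Law of sines: ZX = YZ·sin Y/sin X ≈ 2.7985.
Law of sines: XY = YZ·sin Z/sin X ≈ 1.9346.
Area = ½·YZ·ZX·sin Z ≈ 1.1483.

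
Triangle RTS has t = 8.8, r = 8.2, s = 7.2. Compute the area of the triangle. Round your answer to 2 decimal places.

area ≈ 27.62

Semiperimeter p = (8.2 + 8.8 + 7.2)/2 = 12.1.
Heron's formula: area = √(12.1·3.9·3.3·4.9) ≈ 27.624.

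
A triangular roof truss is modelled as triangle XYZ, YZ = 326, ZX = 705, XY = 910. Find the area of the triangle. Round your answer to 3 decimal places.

area ≈ 100234.951

Semiperimeter s = (326 + 705 + 910)/2 = 970.5.
Heron's formula: area = √(970.5·644.5·265.5·60.5) ≈ 1.0023e+05.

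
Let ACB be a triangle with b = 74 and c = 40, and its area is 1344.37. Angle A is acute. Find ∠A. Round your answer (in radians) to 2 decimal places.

1.14

From area = ½·c·b·sin A, we get sin A = 2·area/(c·b) ≈ 0.90836.
Taking the acute solution, ∠A ≈ 1.1393 rad.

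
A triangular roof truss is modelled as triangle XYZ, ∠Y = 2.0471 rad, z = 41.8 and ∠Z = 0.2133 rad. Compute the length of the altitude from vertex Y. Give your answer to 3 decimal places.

h_Y ≈ 32.249

The third angle is ∠X = π − ∠Y − ∠Z = 0.8812 rad.
Law of sines: x = z·sin X/sin Z ≈ 152.34.
Law of sines: y = z·sin Y/sin Z ≈ 175.48.
Area = ½·z·x·sin Y ≈ 2829.6.
The altitude from Y has length 2·area/y ≈ 32.249.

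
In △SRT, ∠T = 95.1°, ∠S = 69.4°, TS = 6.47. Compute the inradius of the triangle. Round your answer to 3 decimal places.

r ≈ 2.743

The third angle is ∠R = 180° − ∠T − ∠S = 15.50°.
Law of sines: RT = TS·sin S/sin R ≈ 22.663.
Law of sines: SR = TS·sin T/sin R ≈ 24.115.
Area = ½·TS·RT·sin T ≈ 73.023.
Semiperimeter s = (22.663+6.47+24.115)/2 = 26.624.
Inradius = area/s = 73.023/26.624 ≈ 2.7428.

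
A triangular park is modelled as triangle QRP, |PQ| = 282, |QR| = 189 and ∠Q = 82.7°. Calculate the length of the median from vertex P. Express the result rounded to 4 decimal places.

m_P ≈ 285.8006

By the law of cosines, |RP|² = |PQ|² + |QR|² − 2·|PQ|·|QR|·cos Q = 1.017e+05, so |RP| ≈ 318.91.
Median from P: ½√(2·|RP|² + 2·|PQ|² − |QR|²) ≈ 285.8.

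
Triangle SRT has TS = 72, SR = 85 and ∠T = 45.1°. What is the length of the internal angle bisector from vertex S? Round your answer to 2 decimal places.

t_S ≈ 51.13

Law of sines: sin R = TS·sin T/SR ≈ 0.60001.
Since SR ≥ TS, only the acute value applies: ∠R ≈ 36.87°.
Then ∠S = 180° − ∠T − ∠R ≈ 98.03°.
Law of sines gives RT = SR·sin S/sin T ≈ 118.82.
The bisector from S has length 2·TS·SR·cos(∠S/2)/(TS+SR) ≈ 51.132.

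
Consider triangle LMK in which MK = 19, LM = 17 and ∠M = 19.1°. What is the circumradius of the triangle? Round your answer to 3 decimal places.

R ≈ 9.611

By the law of cosines, KL² = LM² + MK² − 2·LM·MK·cos M = 39.563, so KL ≈ 6.2899.
Area = ½·LM·MK·sin M ≈ 52.846.
Circumradius = KL/(2 sin M) ≈ 9.6112.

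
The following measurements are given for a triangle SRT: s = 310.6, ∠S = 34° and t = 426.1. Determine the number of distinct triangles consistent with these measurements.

t·sin S = 426.1·sin(34°) ≈ 238.3.
Since t sin S < s < t (238.3 < 310.6 < 426.1), two triangles exist.

2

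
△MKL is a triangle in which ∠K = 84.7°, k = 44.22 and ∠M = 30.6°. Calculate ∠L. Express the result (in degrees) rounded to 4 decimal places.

∠L ≈ 64.7000°

The third angle is ∠L = 180° − ∠M − ∠K = 64.70°.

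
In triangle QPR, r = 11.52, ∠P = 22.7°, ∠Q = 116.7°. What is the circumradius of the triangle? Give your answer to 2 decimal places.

The third angle is ∠R = 180° − ∠Q − ∠P = 40.60°.
Law of sines: q = r·sin Q/sin R ≈ 15.814.
Law of sines: p = r·sin P/sin R ≈ 6.8313.
Circumradius = r/(2 sin R) ≈ 8.851.

8.85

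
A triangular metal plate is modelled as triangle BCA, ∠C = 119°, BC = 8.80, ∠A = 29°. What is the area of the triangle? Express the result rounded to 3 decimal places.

37.016

The third angle is ∠B = 180° − ∠C − ∠A = 32.00°.
Law of sines: CA = BC·sin B/sin A ≈ 9.6188.
Law of sines: AB = BC·sin C/sin A ≈ 15.876.
Area = ½·BC·CA·sin C ≈ 37.016.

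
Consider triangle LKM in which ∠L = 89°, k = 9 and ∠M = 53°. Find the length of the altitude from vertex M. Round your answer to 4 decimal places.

h_M ≈ 8.9986

The third angle is ∠K = 180° − ∠M − ∠L = 38.00°.
Law of sines: l = k·sin L/sin K ≈ 14.616.
Law of sines: m = k·sin M/sin K ≈ 11.675.
Area = ½·k·l·sin M ≈ 52.529.
The altitude from M has length 2·area/m ≈ 8.9986.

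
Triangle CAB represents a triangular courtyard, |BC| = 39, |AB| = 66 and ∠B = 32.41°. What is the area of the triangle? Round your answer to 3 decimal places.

Area = ½·|AB|·|BC|·sin B ≈ 689.8.

689.799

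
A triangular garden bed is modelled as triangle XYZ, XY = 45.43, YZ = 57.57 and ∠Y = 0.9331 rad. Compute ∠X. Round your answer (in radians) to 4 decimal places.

∠X ≈ 1.3341 rad

By the law of cosines, ZX² = XY² + YZ² − 2·XY·YZ·cos Y = 2264, so ZX ≈ 47.582.
Law of cosines again: cos X = (ZX² + XY² − YZ²)/(2·ZX·XY) ≈ 0.23446, so ∠X ≈ 1.3341 rad.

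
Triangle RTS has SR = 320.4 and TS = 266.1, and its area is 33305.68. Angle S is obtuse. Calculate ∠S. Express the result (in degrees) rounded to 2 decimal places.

From area = ½·TS·SR·sin S, we get sin S = 2·area/(TS·SR) ≈ 0.78129.
Taking the obtuse solution, ∠S ≈ 128.62°.

∠S ≈ 128.62°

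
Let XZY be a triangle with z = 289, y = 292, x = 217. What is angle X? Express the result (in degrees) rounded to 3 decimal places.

∠X ≈ 43.859°

By the law of cosines, cos X = (z² + y² − x²) / (2·z·y) ≈ 0.72105, so ∠X ≈ 43.86°.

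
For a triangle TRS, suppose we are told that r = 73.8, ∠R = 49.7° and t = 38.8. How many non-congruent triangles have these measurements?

1

t·sin R = 38.8·sin(49.7°) ≈ 29.59.
Since r ≥ t, exactly one triangle exists.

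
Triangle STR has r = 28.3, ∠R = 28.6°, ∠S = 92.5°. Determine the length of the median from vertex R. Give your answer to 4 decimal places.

m_R ≈ 53.1536

The third angle is ∠T = 180° − ∠R − ∠S = 58.90°.
Law of sines: s = r·sin S/sin R ≈ 59.063.
Law of sines: t = r·sin T/sin R ≈ 50.622.
Median from R: ½√(2·s² + 2·t² − r²) ≈ 53.154.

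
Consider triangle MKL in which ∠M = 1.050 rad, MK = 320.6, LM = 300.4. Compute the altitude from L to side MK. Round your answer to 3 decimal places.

h_L ≈ 260.574

By the law of cosines, KL² = LM² + MK² − 2·LM·MK·cos M = 97184, so KL ≈ 311.74.
Area = ½·LM·MK·sin M ≈ 41770.
The altitude from L has length 2·area/MK ≈ 260.57.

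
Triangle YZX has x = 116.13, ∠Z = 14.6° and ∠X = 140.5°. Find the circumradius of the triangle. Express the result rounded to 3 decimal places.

91.286

The third angle is ∠Y = 180° − ∠Z − ∠X = 24.90°.
Law of sines: y = x·sin Y/sin X ≈ 76.869.
Law of sines: z = x·sin Z/sin X ≈ 46.021.
Circumradius = x/(2 sin X) ≈ 91.286.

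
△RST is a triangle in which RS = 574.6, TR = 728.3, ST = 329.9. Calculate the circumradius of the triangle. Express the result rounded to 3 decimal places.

375.223

By the law of cosines, cos R = (TR² + RS² − ST²) / (2·TR·RS) ≈ 0.89819, so ∠R ≈ 26.08°.
Circumradius = ST/(2 sin R) ≈ 375.22.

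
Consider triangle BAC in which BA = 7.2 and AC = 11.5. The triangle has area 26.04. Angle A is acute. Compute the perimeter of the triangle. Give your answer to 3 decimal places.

From area = ½·BA·AC·sin A, we get sin A = 2·area/(BA·AC) ≈ 0.62899.
Taking the acute solution, ∠A ≈ 38.98°.
Law of cosines then gives CB ≈ 7.4397.
Perimeter = 11.5 + 7.4397 + 7.2 = 26.14.

26.140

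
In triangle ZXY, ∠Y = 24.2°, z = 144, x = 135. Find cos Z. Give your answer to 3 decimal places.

By the law of cosines, y² = z² + x² − 2·z·x·cos Y = 3497.8, so y ≈ 59.142.
Law of cosines again: cos Z = (x² + y² − z²)/(2·x·y) ≈ 0.06180, so ∠Z ≈ 86.46°.

cos Z ≈ 0.062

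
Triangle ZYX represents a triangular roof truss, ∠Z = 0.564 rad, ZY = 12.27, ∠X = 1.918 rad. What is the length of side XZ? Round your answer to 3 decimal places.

7.996

The third angle is ∠Y = π − ∠X − ∠Z = 0.660 rad.
Law of sines: XZ = ZY·sin Y/sin X ≈ 7.9961.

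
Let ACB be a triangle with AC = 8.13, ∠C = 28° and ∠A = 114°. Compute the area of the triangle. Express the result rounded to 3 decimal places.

The third angle is ∠B = 180° − ∠A − ∠C = 38.00°.
Law of sines: CB = AC·sin A/sin B ≈ 12.064.
Law of sines: BA = AC·sin C/sin B ≈ 6.1995.
Area = ½·AC·CB·sin C ≈ 23.022.

area ≈ 23.022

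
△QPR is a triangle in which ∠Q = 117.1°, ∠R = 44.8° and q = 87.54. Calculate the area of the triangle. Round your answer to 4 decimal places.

942.2394

The third angle is ∠P = 180° − ∠R − ∠Q = 18.10°.
Law of sines: p = q·sin P/sin Q ≈ 30.551.
Law of sines: r = q·sin R/sin Q ≈ 69.291.
Area = ½·q·p·sin R ≈ 942.24.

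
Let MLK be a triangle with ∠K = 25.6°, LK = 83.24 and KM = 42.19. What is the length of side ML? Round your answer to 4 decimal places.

By the law of cosines, ML² = LK² + KM² − 2·LK·KM·cos K = 2374.6, so ML ≈ 48.73.

48.7300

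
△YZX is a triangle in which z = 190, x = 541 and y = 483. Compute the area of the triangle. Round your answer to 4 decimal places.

Semiperimeter s = (483 + 190 + 541)/2 = 607.
Heron's formula: area = √(607·124·417·66) ≈ 45514.

45514.0187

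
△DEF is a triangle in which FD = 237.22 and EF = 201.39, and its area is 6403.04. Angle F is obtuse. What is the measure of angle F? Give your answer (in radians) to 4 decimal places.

From area = ½·EF·FD·sin F, we get sin F = 2·area/(EF·FD) ≈ 0.26806.
Taking the obtuse solution, ∠F ≈ 2.870 rad.

2.8702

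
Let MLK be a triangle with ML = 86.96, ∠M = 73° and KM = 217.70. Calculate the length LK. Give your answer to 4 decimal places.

By the law of cosines, LK² = KM² + ML² − 2·KM·ML·cos M = 43885, so LK ≈ 209.49.

209.4885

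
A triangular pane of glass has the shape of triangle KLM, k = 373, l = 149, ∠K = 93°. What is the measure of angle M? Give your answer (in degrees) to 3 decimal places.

Law of sines: sin L = l·sin K/k ≈ 0.39892.
Since k ≥ l, only the acute value applies: ∠L ≈ 23.51°.
Then ∠M = 180° − ∠K − ∠L ≈ 63.49°.

∠M ≈ 63.490°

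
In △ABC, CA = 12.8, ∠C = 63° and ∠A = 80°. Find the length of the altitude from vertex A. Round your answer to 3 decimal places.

h_A ≈ 11.405

The third angle is ∠B = 180° − ∠C − ∠A = 37.00°.
Law of sines: BC = CA·sin A/sin B ≈ 20.946.
Law of sines: AB = CA·sin C/sin B ≈ 18.951.
Area = ½·CA·BC·sin C ≈ 119.44.
The altitude from A has length 2·area/BC ≈ 11.405.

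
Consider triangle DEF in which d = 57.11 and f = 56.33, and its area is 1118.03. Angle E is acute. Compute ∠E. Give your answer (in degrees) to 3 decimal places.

∠E ≈ 44.033°

From area = ½·f·d·sin E, we get sin E = 2·area/(f·d) ≈ 0.69507.
Taking the acute solution, ∠E ≈ 44.03°.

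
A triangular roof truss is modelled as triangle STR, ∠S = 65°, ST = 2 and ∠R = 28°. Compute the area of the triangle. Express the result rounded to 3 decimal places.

area ≈ 3.856

The third angle is ∠T = 180° − ∠R − ∠S = 87.00°.
Law of sines: TR = ST·sin S/sin R ≈ 3.861.
Law of sines: RS = ST·sin T/sin R ≈ 4.2543.
Area = ½·ST·TR·sin T ≈ 3.8557.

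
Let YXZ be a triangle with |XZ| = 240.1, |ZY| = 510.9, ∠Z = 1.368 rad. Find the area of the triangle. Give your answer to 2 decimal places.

60076.65

Area = ½·|XZ|·|ZY|·sin Z ≈ 60077.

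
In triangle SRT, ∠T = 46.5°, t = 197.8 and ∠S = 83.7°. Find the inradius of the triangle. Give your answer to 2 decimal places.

60.47

The third angle is ∠R = 180° − ∠T − ∠S = 49.80°.
Law of sines: s = t·sin S/sin T ≈ 271.04.
Law of sines: r = t·sin R/sin T ≈ 208.28.
Area = ½·t·s·sin R ≈ 20474.
Semiperimeter p = (271.04+208.28+197.8)/2 = 338.56.
Inradius = area/p = 20474/338.56 ≈ 60.475.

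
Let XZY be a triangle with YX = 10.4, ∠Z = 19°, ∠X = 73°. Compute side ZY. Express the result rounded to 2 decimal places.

30.55

The third angle is ∠Y = 180° − ∠X − ∠Z = 88.00°.
Law of sines: ZY = YX·sin X/sin Z ≈ 30.548.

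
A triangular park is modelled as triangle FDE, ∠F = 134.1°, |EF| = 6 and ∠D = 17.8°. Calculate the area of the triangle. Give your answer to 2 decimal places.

The third angle is ∠E = 180° − ∠F − ∠D = 28.10°.
Law of sines: |DE| = |EF|·sin F/sin D ≈ 14.095.
Law of sines: |FD| = |EF|·sin E/sin D ≈ 9.2447.
Area = ½·|EF|·|DE|·sin E ≈ 19.917.

19.92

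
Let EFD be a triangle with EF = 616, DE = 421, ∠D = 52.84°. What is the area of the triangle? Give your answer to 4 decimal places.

129326.7191

Law of sines: sin F = DE·sin D/EF ≈ 0.54467.
Since EF ≥ DE, only the acute value applies: ∠F ≈ 33.00°.
Then ∠E = 180° − ∠D − ∠F ≈ 94.16°.
Law of sines gives FD = EF·sin E/sin D ≈ 770.91.
Area = ½·EF·DE·sin E ≈ 1.2933e+05.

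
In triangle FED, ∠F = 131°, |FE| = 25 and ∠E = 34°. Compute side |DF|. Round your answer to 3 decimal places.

54.014

The third angle is ∠D = 180° − ∠F − ∠E = 15.00°.
Law of sines: |DF| = |FE|·sin E/sin D ≈ 54.014.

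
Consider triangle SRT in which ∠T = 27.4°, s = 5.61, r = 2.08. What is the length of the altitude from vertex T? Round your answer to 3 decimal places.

h_T ≈ 1.383

By the law of cosines, t² = s² + r² − 2·s·r·cos T = 15.079, so t ≈ 3.8832.
Area = ½·s·r·sin T ≈ 2.685.
The altitude from T has length 2·area/t ≈ 1.3829.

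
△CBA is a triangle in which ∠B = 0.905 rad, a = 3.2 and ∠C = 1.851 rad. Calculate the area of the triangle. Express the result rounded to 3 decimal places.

10.288

The third angle is ∠A = π − ∠C − ∠B = 0.386 rad.
Law of sines: c = a·sin C/sin A ≈ 8.1764.
Law of sines: b = a·sin B/sin A ≈ 6.6911.
Area = ½·a·c·sin B ≈ 10.288.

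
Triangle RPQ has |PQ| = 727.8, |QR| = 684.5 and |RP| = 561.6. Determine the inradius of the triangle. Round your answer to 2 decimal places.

183.79

Semiperimeter s = (727.8 + 684.5 + 561.6)/2 = 986.95.
Heron's formula: area = √(986.95·259.15·302.45·425.35) ≈ 1.8139e+05.
Inradius = area/s = 1.8139e+05/986.95 ≈ 183.79.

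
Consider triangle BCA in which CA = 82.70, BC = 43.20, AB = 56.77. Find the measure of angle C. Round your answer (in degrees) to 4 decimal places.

∠C ≈ 39.8864°

By the law of cosines, cos C = (BC² + CA² − AB²) / (2·BC·CA) ≈ 0.76732, so ∠C ≈ 39.89°.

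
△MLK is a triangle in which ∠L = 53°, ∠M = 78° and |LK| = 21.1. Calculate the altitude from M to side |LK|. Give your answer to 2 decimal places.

The third angle is ∠K = 180° − ∠M − ∠L = 49.00°.
Law of sines: |KM| = |LK|·sin L/sin M ≈ 17.228.
Law of sines: |ML| = |LK|·sin K/sin M ≈ 16.28.
Area = ½·|LK|·|KM|·sin K ≈ 137.17.
The altitude from M has length 2·area/|LK| ≈ 13.002.

h_M ≈ 13.00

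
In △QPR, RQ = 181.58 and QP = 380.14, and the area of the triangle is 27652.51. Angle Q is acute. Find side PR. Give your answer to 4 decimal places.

308.0133

From area = ½·RQ·QP·sin Q, we get sin Q = 2·area/(RQ·QP) ≈ 0.80122.
Taking the acute solution, ∠Q ≈ 0.929 rad.
Law of cosines then gives PR ≈ 308.01.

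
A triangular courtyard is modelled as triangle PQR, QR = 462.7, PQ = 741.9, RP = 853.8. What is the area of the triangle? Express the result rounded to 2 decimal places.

area ≈ 171408.54

Semiperimeter s = (462.7 + 853.8 + 741.9)/2 = 1029.2.
Heron's formula: area = √(1029.2·566.5·175.4·287.3) ≈ 1.7141e+05.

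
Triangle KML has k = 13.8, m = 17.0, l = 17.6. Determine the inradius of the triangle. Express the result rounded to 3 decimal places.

Semiperimeter s = (13.8 + 17 + 17.6)/2 = 24.2.
Heron's formula: area = √(24.2·10.4·7.2·6.6) ≈ 109.36.
Inradius = area/s = 109.36/24.2 ≈ 4.5191.

r ≈ 4.519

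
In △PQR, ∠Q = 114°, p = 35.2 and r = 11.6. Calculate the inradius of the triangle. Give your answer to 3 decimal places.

By the law of cosines, q² = r² + p² − 2·r·p·cos Q = 1705.8, so q ≈ 41.301.
Area = ½·r·p·sin Q ≈ 186.51.
Semiperimeter s = (35.2+41.301+11.6)/2 = 44.05.
Inradius = area/s = 186.51/44.05 ≈ 4.234.

4.234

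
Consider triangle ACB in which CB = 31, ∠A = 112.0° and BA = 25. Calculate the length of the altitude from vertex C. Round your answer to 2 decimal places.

10.40

Law of sines: sin C = BA·sin A/CB ≈ 0.74773.
Since CB ≥ BA, only the acute value applies: ∠C ≈ 48.39°.
Then ∠B = 180° − ∠A − ∠C ≈ 19.61°.
Law of sines gives AC = CB·sin B/sin A ≈ 11.219.
Area = ½·CB·BA·sin B ≈ 130.03.
The altitude from C has length 2·area/BA ≈ 10.402.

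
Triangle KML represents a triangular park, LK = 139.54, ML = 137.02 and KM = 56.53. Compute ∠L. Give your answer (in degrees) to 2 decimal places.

By the law of cosines, cos L = (ML² + LK² − KM²) / (2·ML·LK) ≈ 0.91660, so ∠L ≈ 23.57°.

∠L ≈ 23.57°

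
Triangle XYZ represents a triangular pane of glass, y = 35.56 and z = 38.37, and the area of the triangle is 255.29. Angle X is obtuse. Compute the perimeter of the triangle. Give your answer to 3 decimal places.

From area = ½·y·z·sin X, we get sin X = 2·area/(y·z) ≈ 0.37421.
Taking the obtuse solution, ∠X ≈ 2.7581 rad.
Law of cosines then gives x ≈ 72.577.
Perimeter = 72.577 + 35.56 + 38.37 = 146.51.

146.507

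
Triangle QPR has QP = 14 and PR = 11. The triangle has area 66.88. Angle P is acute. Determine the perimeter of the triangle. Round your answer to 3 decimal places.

From area = ½·QP·PR·sin P, we get sin P = 2·area/(QP·PR) ≈ 0.86857.
Taking the acute solution, ∠P ≈ 60.29°.
Law of cosines then gives RQ ≈ 12.821.
Perimeter = 11 + 12.821 + 14 = 37.821.

37.821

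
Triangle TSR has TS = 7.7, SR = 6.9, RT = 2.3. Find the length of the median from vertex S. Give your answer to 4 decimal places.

Median from S: ½√(2·TS² + 2·SR² − RT²) ≈ 7.2199.

7.2199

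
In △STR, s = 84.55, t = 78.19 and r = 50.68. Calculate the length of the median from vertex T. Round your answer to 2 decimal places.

m_T ≈ 57.71

Median from T: ½√(2·r² + 2·s² − t²) ≈ 57.708.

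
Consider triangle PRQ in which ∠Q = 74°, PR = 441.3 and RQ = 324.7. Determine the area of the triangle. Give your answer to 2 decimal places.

Law of sines: sin P = RQ·sin Q/PR ≈ 0.70728.
Since PR ≥ RQ, only the acute value applies: ∠P ≈ 45.01°.
Then ∠R = 180° − ∠Q − ∠P ≈ 60.99°.
Law of sines gives QP = PR·sin R/sin Q ≈ 401.47.
Area = ½·PR·RQ·sin R ≈ 62654.

area ≈ 62653.78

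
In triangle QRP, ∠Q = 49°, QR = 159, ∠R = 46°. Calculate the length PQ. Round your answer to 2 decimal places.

The third angle is ∠P = 180° − ∠Q − ∠R = 85.00°.
Law of sines: PQ = QR·sin R/sin P ≈ 114.81.

114.81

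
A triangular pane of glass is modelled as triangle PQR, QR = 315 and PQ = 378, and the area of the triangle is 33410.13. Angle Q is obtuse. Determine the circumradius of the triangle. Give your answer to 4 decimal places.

590.4769

From area = ½·PQ·QR·sin Q, we get sin Q = 2·area/(PQ·QR) ≈ 0.56118.
Taking the obtuse solution, ∠Q ≈ 145.86°.
Law of cosines then gives RP ≈ 662.73.
Circumradius = RP/(2 sin Q) ≈ 590.48.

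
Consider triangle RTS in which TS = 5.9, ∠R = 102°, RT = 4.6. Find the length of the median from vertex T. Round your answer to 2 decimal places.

Law of sines: sin S = RT·sin R/TS ≈ 0.76262.
Since TS ≥ RT, only the acute value applies: ∠S ≈ 49.70°.
Then ∠T = 180° − ∠R − ∠S ≈ 28.30°.
Law of sines gives SR = TS·sin T/sin R ≈ 2.86.
Median from T: ½√(2·RT² + 2·TS² − SR²) ≈ 5.0931.

5.09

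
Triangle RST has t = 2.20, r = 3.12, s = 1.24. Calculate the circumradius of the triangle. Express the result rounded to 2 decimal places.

By the law of cosines, cos R = (s² + t² − r²) / (2·s·t) ≈ -0.61525, so ∠R ≈ 127.97°.
Circumradius = r/(2 sin R) ≈ 1.9789.

1.98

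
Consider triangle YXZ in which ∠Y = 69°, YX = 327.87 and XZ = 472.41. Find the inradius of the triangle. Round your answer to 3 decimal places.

Law of sines: sin Z = YX·sin Y/XZ ≈ 0.64794.
Since XZ ≥ YX, only the acute value applies: ∠Z ≈ 40.39°.
Then ∠X = 180° − ∠Y − ∠Z ≈ 70.61°.
Law of sines gives ZY = XZ·sin X/sin Y ≈ 477.33.
Area = ½·XZ·YX·sin X ≈ 73054.
Semiperimeter s = (472.41+477.33+327.87)/2 = 638.8.
Inradius = area/s = 73054/638.8 ≈ 114.36.

114.360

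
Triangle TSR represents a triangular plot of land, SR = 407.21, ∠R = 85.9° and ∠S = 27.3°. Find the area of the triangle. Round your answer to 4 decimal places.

The third angle is ∠T = 180° − ∠S − ∠R = 66.80°.
Law of sines: RT = SR·sin S/sin T ≈ 203.2.
Law of sines: TS = SR·sin R/sin T ≈ 441.9.
Area = ½·SR·RT·sin R ≈ 41266.

41266.2977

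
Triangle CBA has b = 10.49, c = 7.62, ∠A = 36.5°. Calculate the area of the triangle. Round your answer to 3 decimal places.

Area = ½·c·b·sin A ≈ 23.773.

area ≈ 23.773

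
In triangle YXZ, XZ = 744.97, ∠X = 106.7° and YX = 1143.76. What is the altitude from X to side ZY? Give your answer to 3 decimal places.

By the law of cosines, ZY² = YX² + XZ² − 2·YX·XZ·cos X = 2.3529e+06, so ZY ≈ 1533.9.
Area = ½·YX·XZ·sin X ≈ 4.0806e+05.
The altitude from X has length 2·area/ZY ≈ 532.06.

532.059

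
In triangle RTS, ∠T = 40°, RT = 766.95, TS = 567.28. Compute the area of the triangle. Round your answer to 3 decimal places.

Area = ½·RT·TS·sin T ≈ 1.3983e+05.

area ≈ 139830.537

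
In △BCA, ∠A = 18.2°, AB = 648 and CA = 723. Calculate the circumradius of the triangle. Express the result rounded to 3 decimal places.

By the law of cosines, BC² = CA² + AB² − 2·CA·AB·cos A = 52502, so BC ≈ 229.13.
Area = ½·CA·AB·sin A ≈ 73165.
Circumradius = BC/(2 sin A) ≈ 366.81.

R ≈ 366.805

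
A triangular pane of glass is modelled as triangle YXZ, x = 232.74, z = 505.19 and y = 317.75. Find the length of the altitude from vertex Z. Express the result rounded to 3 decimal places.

Semiperimeter s = (317.75 + 232.74 + 505.19)/2 = 527.84.
Heron's formula: area = √(527.84·210.09·295.1·22.65) ≈ 27225.
The altitude from Z has length 2·area/z ≈ 107.78.

h_Z ≈ 107.782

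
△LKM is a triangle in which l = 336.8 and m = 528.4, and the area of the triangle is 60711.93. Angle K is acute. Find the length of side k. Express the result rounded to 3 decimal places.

From area = ½·m·l·sin K, we get sin K = 2·area/(m·l) ≈ 0.68229.
Taking the acute solution, ∠K ≈ 43.02°.
Law of cosines then gives k ≈ 363.9.

363.905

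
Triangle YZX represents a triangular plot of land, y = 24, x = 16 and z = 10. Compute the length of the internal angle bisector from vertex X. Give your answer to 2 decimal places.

By the law of cosines, cos X = (y² + z² − x²) / (2·y·z) ≈ 0.87500, so ∠X ≈ 28.96°.
The bisector from X has length 2·y·z·cos(∠X/2)/(y+z) ≈ 13.669.

13.67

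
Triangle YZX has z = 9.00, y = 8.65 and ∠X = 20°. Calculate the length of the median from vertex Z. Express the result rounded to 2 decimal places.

4.68

By the law of cosines, x² = y² + z² − 2·y·z·cos X = 9.5124, so x ≈ 3.0842.
Median from Z: ½√(2·x² + 2·y² − z²) ≈ 4.6816.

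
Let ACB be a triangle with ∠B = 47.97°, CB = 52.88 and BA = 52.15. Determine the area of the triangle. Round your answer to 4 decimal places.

1024.1990

Area = ½·CB·BA·sin B ≈ 1024.2.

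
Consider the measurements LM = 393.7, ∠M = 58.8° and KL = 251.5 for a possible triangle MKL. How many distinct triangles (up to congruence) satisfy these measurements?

0

LM·sin M = 393.7·sin(58.8°) ≈ 336.8.
Since KL = 251.5 < 336.8 = LM sin M, no triangle exists.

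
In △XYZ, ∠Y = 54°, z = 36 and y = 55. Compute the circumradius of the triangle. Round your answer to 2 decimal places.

R ≈ 33.99

Law of sines: sin Z = z·sin Y/y ≈ 0.52954.
Since y ≥ z, only the acute value applies: ∠Z ≈ 31.97°.
Then ∠X = 180° − ∠Y − ∠Z ≈ 94.03°.
Law of sines gives x = y·sin X/sin Y ≈ 67.816.
Circumradius = y/(2 sin Y) ≈ 33.992.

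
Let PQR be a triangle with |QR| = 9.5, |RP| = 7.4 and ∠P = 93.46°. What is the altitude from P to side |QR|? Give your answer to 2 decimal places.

Law of sines: sin Q = |RP|·sin P/|QR| ≈ 0.77753.
Since |QR| ≥ |RP|, only the acute value applies: ∠Q ≈ 51.03°.
Then ∠R = 180° − ∠P − ∠Q ≈ 35.51°.
Law of sines gives |PQ| = |QR|·sin R/sin P ≈ 5.5275.
Area = ½·|QR|·|RP|·sin R ≈ 20.414.
The altitude from P has length 2·area/|QR| ≈ 4.2978.

h_P ≈ 4.30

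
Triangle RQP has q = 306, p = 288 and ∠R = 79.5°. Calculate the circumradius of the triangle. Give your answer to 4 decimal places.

By the law of cosines, r² = q² + p² − 2·q·p·cos R = 1.4446e+05, so r ≈ 380.08.
Area = ½·q·p·sin R ≈ 43326.
Circumradius = r/(2 sin R) ≈ 193.28.

193.2758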